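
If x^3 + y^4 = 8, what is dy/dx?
Apply d/dx to both sides, remembering that y depends on x. Each occurrence of y therefore brings in a y' = dy/dx via the chain rule.

With F(x, y) equal to the left-hand side minus the right, differentiate F term by term:
  d/dx[x^3] = 3x^2
  d/dx[y^4] = 4y^3·y'
  d/dx[-8] = 0
Adding these up, d/dx[F] = 0 becomes
  (3x^2) + (4y^3)·y' = 0,
so isolating y',
  dy/dx = -(3x^2)/(4y^3) = -3x^2/(4y^3)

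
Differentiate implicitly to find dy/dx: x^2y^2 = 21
Differentiate the relation implicitly: treat y = y(x) and apply the chain rule, so every y-derivative picks up a y' = dy/dx factor.

With everything moved to the left-hand side, differentiate term by term:
  d/dx[x^2y^2] = 2x^2y·y' + 2xy^2
  d/dx[-21] = 0

Separating the contributions that come from x directly and those that come through y:
  without y':      2xy^2
  multiplying y':  2x^2y

so (2xy^2) + (2x^2y)·y' = 0, and therefore
  dy/dx = -(2xy^2)/(2x^2y) = -y/x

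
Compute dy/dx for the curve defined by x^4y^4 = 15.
Differentiate both sides with respect to x, treating y as y(x). By the chain rule, any term containing y contributes a factor of y' = dy/dx when we differentiate it.

Move every term to one side and write the relation as F(x, y) = 0. Term by term,
  d/dx[x^4y^4] = 4x^4y^3·y' + 4x^3y^4
  d/dx[-15] = 0

The pieces without y' make up ∂F/∂x and the coefficient of y' is ∂F/∂y:
  ∂F/∂x = 4x^3y^4,
  ∂F/∂y = 4x^4y^3.

Since d/dx[F] = ∂F/∂x + (∂F/∂y)·y' = 0, solve for y':
  (∂F/∂y)·y' = -∂F/∂x
  dy/dx = -(∂F/∂x)/(∂F/∂y) = -(4x^3y^4)/(4x^4y^3) = -y/x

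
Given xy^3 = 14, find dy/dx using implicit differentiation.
Take d/dx of both sides. Since y is implicitly a function of x, the chain rule attaches a y' = dy/dx factor whenever we differentiate through y.

Set F(x, y) = (left side) − (right side), so the curve is F = 0. Differentiating each term of F:
  d/dx[xy^3] = 3xy^2·y' + y^3
  d/dx[-14] = 0

Collecting, the y'-free part is the partial derivative in x and the y' coefficient is the partial derivative in y:
  ∂F/∂x = y^3
  ∂F/∂y = 3xy^2

so d/dx[F(x, y(x))] = ∂F/∂x + (∂F/∂y)·y' = 0. Rearranging,
  dy/dx = -(∂F/∂x)/(∂F/∂y) = -(y^3)/(3xy^2) = -y/(3x)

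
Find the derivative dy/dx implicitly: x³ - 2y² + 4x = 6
Differentiate the relation implicitly: treat y = y(x) and apply the chain rule, so every y-derivative picks up a y' = dy/dx factor.

With everything moved to the left-hand side, differentiate term by term:
  d/dx[x^3] = 3x^2
  d/dx[4x] = 4
  d/dx[-2y^2] = -4y·y'
  d/dx[-6] = 0

Separating the contributions that come from x directly and those that come through y:
  without y':      3x^2 + 4
  multiplying y':  -4y

so (3x^2 + 4) + (-4y)·y' = 0, and therefore
  dy/dx = -(3x^2 + 4)/(-4y) = (3x^2 + 4)/(4y)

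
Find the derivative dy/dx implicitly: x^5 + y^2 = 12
Apply d/dx to both sides, remembering that y depends on x. Each occurrence of y therefore brings in a y' = dy/dx via the chain rule.

With F(x, y) equal to the left-hand side minus the right, differentiate F term by term:
  d/dx[x^5] = 5x^4
  d/dx[y^2] = 2y·y'
  d/dx[-12] = 0
Adding these up, d/dx[F] = 0 becomes
  (5x^4) + (2y)·y' = 0,
so isolating y',
  dy/dx = -(5x^4)/(2y) = -5x^4/(2y)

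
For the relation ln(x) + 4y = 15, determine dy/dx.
Apply d/dx to both sides, remembering that y depends on x. Each occurrence of y therefore brings in a y' = dy/dx via the chain rule.

With F(x, y) equal to the left-hand side minus the right, differentiate F term by term:
  d/dx[4y] = 4·y'
  d/dx[ln(x)] = 1/x
  d/dx[-15] = 0
Adding these up, d/dx[F] = 0 becomes
  (1/x) + (4)·y' = 0,
so isolating y',
  dy/dx = -(1/x)/(4) = -1/(4x)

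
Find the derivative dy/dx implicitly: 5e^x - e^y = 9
Apply d/dx to both sides, remembering that y depends on x. Each occurrence of y therefore brings in a y' = dy/dx via the chain rule.

With F(x, y) equal to the left-hand side minus the right, differentiate F term by term:
  d/dx[5e^(x)] = 5e^(x)
  d/dx[-e^(y)] = -y'·e^(y)
  d/dx[-9] = 0
Adding these up, d/dx[F] = 0 becomes
  (5e^(x)) + (-e^(y))·y' = 0,
so isolating y',
  dy/dx = -(5e^(x))/(-e^(y)) = 5e^(x - y)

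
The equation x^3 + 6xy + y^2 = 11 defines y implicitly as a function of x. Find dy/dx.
Take d/dx of both sides. Since y is implicitly a function of x, the chain rule attaches a y' = dy/dx factor whenever we differentiate through y.

Set F(x, y) = (left side) − (right side), so the curve is F = 0. Differentiating each term of F:
  d/dx[x^3] = 3x^2
  d/dx[6xy] = 6x·y' + 6y
  d/dx[y^2] = 2y·y'
  d/dx[-11] = 0

Collecting, the y'-free part is the partial derivative in x and the y' coefficient is the partial derivative in y:
  ∂F/∂x = 3x^2 + 6y
  ∂F/∂y = 6x + 2y

so d/dx[F(x, y(x))] = ∂F/∂x + (∂F/∂y)·y' = 0. Rearranging,
  dy/dx = -(∂F/∂x)/(∂F/∂y) = -(3x^2 + 6y)/(6x + 2y) = 3(-x^2 - 2y)/(2(3x + y))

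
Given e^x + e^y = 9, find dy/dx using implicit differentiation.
Differentiate both sides with respect to x, treating y as y(x). By the chain rule, any term containing y contributes a factor of y' = dy/dx when we differentiate it.

Move every term to one side and write the relation as F(x, y) = 0. Term by term,
  d/dx[e^(x)] = e^(x)
  d/dx[e^(y)] = y'·e^(y)
  d/dx[-9] = 0

The pieces without y' make up ∂F/∂x and the coefficient of y' is ∂F/∂y:
  ∂F/∂x = e^(x),
  ∂F/∂y = e^(y).

Since d/dx[F] = ∂F/∂x + (∂F/∂y)·y' = 0, solve for y':
  (∂F/∂y)·y' = -∂F/∂x
  dy/dx = -(∂F/∂x)/(∂F/∂y) = -(e^(x))/(e^(y)) = -e^(x - y)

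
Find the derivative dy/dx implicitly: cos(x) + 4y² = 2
Differentiate both sides with respect to x, treating y as y(x). By the chain rule, any term containing y contributes a factor of y' = dy/dx when we differentiate it.

Move every term to one side and write the relation as F(x, y) = 0. Term by term,
  d/dx[4y^2] = 8y·y'
  d/dx[cos(x)] = -sin(x)
  d/dx[-2] = 0

The pieces without y' make up ∂F/∂x and the coefficient of y' is ∂F/∂y:
  ∂F/∂x = -sin(x),
  ∂F/∂y = 8y.

Since d/dx[F] = ∂F/∂x + (∂F/∂y)·y' = 0, solve for y':
  (∂F/∂y)·y' = -∂F/∂x
  dy/dx = -(∂F/∂x)/(∂F/∂y) = -(-sin(x))/(8y) = sin(x)/(8y)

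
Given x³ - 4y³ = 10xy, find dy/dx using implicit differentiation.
Take d/dx of both sides. Since y is implicitly a function of x, the chain rule attaches a y' = dy/dx factor whenever we differentiate through y.

Set F(x, y) = (left side) − (right side), so the curve is F = 0. Differentiating each term of F:
  d/dx[x^3] = 3x^2
  d/dx[-10xy] = -10x·y' - 10y
  d/dx[-4y^3] = -12y^2·y'

Collecting, the y'-free part is the partial derivative in x and the y' coefficient is the partial derivative in y:
  ∂F/∂x = 3x^2 - 10y
  ∂F/∂y = -10x - 12y^2

so d/dx[F(x, y(x))] = ∂F/∂x + (∂F/∂y)·y' = 0. Rearranging,
  dy/dx = -(∂F/∂x)/(∂F/∂y) = -(3x^2 - 10y)/(-10x - 12y^2) = (3x^2 - 10y)/(2(5x + 6y^2))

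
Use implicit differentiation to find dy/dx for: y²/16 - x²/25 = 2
Differentiate both sides with respect to x, treating y as y(x). By the chain rule, any term containing y contributes a factor of y' = dy/dx when we differentiate it.

Move every term to one side and write the relation as F(x, y) = 0. Term by term,
  d/dx[-x^2/25] = -2x/25
  d/dx[y^2/16] = y·y'/8
  d/dx[-2] = 0

The pieces without y' make up ∂F/∂x and the coefficient of y' is ∂F/∂y:
  ∂F/∂x = -2x/25,
  ∂F/∂y = y/8.

Since d/dx[F] = ∂F/∂x + (∂F/∂y)·y' = 0, solve for y':
  (∂F/∂y)·y' = -∂F/∂x
  dy/dx = -(∂F/∂x)/(∂F/∂y) = -(-2x/25)/(y/8) = 16x/(25y)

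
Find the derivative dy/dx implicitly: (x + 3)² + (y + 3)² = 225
Differentiate both sides with respect to x, treating y as y(x). By the chain rule, any term containing y contributes a factor of y' = dy/dx when we differentiate it.

Move every term to one side and write the relation as F(x, y) = 0. Term by term,
  d/dx[(x + 3)^2] = 2x + 6
  d/dx[(y + 3)^2] = 2·y'(y + 3)
  d/dx[-225] = 0

The pieces without y' make up ∂F/∂x and the coefficient of y' is ∂F/∂y:
  ∂F/∂x = 2x + 6,
  ∂F/∂y = 2y + 6.

Since d/dx[F] = ∂F/∂x + (∂F/∂y)·y' = 0, solve for y':
  (∂F/∂y)·y' = -∂F/∂x
  dy/dx = -(∂F/∂x)/(∂F/∂y) = -(2x + 6)/(2y + 6) = (-x - 3)/(y + 3)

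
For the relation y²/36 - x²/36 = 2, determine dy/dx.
Take d/dx of both sides. Since y is implicitly a function of x, the chain rule attaches a y' = dy/dx factor whenever we differentiate through y.

Set F(x, y) = (left side) − (right side), so the curve is F = 0. Differentiating each term of F:
  d/dx[-x^2/36] = -x/18
  d/dx[y^2/36] = y·y'/18
  d/dx[-2] = 0

Collecting, the y'-free part is the partial derivative in x and the y' coefficient is the partial derivative in y:
  ∂F/∂x = -x/18
  ∂F/∂y = y/18

so d/dx[F(x, y(x))] = ∂F/∂x + (∂F/∂y)·y' = 0. Rearranging,
  dy/dx = -(∂F/∂x)/(∂F/∂y) = -(-x/18)/(y/18) = x/y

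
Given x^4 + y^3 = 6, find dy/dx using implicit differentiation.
Take d/dx of both sides. Since y is implicitly a function of x, the chain rule attaches a y' = dy/dx factor whenever we differentiate through y.

Set F(x, y) = (left side) − (right side), so the curve is F = 0. Differentiating each term of F:
  d/dx[x^4] = 4x^3
  d/dx[y^3] = 3y^2·y'
  d/dx[-6] = 0

Collecting, the y'-free part is the partial derivative in x and the y' coefficient is the partial derivative in y:
  ∂F/∂x = 4x^3
  ∂F/∂y = 3y^2

so d/dx[F(x, y(x))] = ∂F/∂x + (∂F/∂y)·y' = 0. Rearranging,
  dy/dx = -(∂F/∂x)/(∂F/∂y) = -(4x^3)/(3y^2) = -4x^3/(3y^2)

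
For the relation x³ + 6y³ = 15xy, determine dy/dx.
Take d/dx of both sides. Since y is implicitly a function of x, the chain rule attaches a y' = dy/dx factor whenever we differentiate through y.

Set F(x, y) = (left side) − (right side), so the curve is F = 0. Differentiating each term of F:
  d/dx[x^3] = 3x^2
  d/dx[-15xy] = -15x·y' - 15y
  d/dx[6y^3] = 18y^2·y'

Collecting, the y'-free part is the partial derivative in x and the y' coefficient is the partial derivative in y:
  ∂F/∂x = 3x^2 - 15y
  ∂F/∂y = -15x + 18y^2

so d/dx[F(x, y(x))] = ∂F/∂x + (∂F/∂y)·y' = 0. Rearranging,
  dy/dx = -(∂F/∂x)/(∂F/∂y) = -(3x^2 - 15y)/(-15x + 18y^2) = (x^2 - 5y)/(5x - 6y^2)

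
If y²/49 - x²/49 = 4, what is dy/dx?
Differentiate both sides with respect to x, treating y as y(x). By the chain rule, any term containing y contributes a factor of y' = dy/dx when we differentiate it.

Move every term to one side and write the relation as F(x, y) = 0. Term by term,
  d/dx[-x^2/49] = -2x/49
  d/dx[y^2/49] = 2y·y'/49
  d/dx[-4] = 0

The pieces without y' make up ∂F/∂x and the coefficient of y' is ∂F/∂y:
  ∂F/∂x = -2x/49,
  ∂F/∂y = 2y/49.

Since d/dx[F] = ∂F/∂x + (∂F/∂y)·y' = 0, solve for y':
  (∂F/∂y)·y' = -∂F/∂x
  dy/dx = -(∂F/∂x)/(∂F/∂y) = -(-2x/49)/(2y/49) = x/y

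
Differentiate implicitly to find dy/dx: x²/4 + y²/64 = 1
Differentiate both sides with respect to x, treating y as y(x). By the chain rule, any term containing y contributes a factor of y' = dy/dx when we differentiate it.

Move every term to one side and write the relation as F(x, y) = 0. Term by term,
  d/dx[x^2/4] = x/2
  d/dx[y^2/64] = y·y'/32
  d/dx[-1] = 0

The pieces without y' make up ∂F/∂x and the coefficient of y' is ∂F/∂y:
  ∂F/∂x = x/2,
  ∂F/∂y = y/32.

Since d/dx[F] = ∂F/∂x + (∂F/∂y)·y' = 0, solve for y':
  (∂F/∂y)·y' = -∂F/∂x
  dy/dx = -(∂F/∂x)/(∂F/∂y) = -(x/2)/(y/32) = -16x/y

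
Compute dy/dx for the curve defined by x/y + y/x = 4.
Differentiate both sides with respect to x, treating y as y(x). By the chain rule, any term containing y contributes a factor of y' = dy/dx when we differentiate it.

Move every term to one side and write the relation as F(x, y) = 0. Term by term,
  d/dx[x/y] = -x·y'/y^2 + 1/y
  d/dx[y/x] = y'/x - y/x^2
  d/dx[-4] = 0

The pieces without y' make up ∂F/∂x and the coefficient of y' is ∂F/∂y:
  ∂F/∂x = 1/y - y/x^2,
  ∂F/∂y = -x/y^2 + 1/x.

Since d/dx[F] = ∂F/∂x + (∂F/∂y)·y' = 0, solve for y':
  (∂F/∂y)·y' = -∂F/∂x
  dy/dx = -(∂F/∂x)/(∂F/∂y) = -(1/y - y/x^2)/(-x/y^2 + 1/x)
        = -((x - y)(x + y)/(x^2y))/(-(x - y)(x + y)/(xy^2)) = y/x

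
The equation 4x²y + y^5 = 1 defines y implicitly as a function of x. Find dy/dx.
Differentiate both sides with respect to x, treating y as y(x). By the chain rule, any term containing y contributes a factor of y' = dy/dx when we differentiate it.

Move every term to one side and write the relation as F(x, y) = 0. Term by term,
  d/dx[4x^2y] = 4x^2·y' + 8xy
  d/dx[y^5] = 5y^4·y'
  d/dx[-1] = 0

The pieces without y' make up ∂F/∂x and the coefficient of y' is ∂F/∂y:
  ∂F/∂x = 8xy,
  ∂F/∂y = 4x^2 + 5y^4.

Since d/dx[F] = ∂F/∂x + (∂F/∂y)·y' = 0, solve for y':
  (∂F/∂y)·y' = -∂F/∂x
  dy/dx = -(∂F/∂x)/(∂F/∂y) = -(8xy)/(4x^2 + 5y^4) = -8xy/(4x^2 + 5y^4)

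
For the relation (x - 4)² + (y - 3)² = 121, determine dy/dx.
Differentiate both sides with respect to x, treating y as y(x). By the chain rule, any term containing y contributes a factor of y' = dy/dx when we differentiate it.

Move every term to one side and write the relation as F(x, y) = 0. Term by term,
  d/dx[(x - 4)^2] = 2x - 8
  d/dx[(y - 3)^2] = 2·y'(y - 3)
  d/dx[-121] = 0

The pieces without y' make up ∂F/∂x and the coefficient of y' is ∂F/∂y:
  ∂F/∂x = 2x - 8,
  ∂F/∂y = 2y - 6.

Since d/dx[F] = ∂F/∂x + (∂F/∂y)·y' = 0, solve for y':
  (∂F/∂y)·y' = -∂F/∂x
  dy/dx = -(∂F/∂x)/(∂F/∂y) = -(2x - 8)/(2y - 6) = (4 - x)/(y - 3)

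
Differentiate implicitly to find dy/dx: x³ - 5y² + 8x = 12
Take d/dx of both sides. Since y is implicitly a function of x, the chain rule attaches a y' = dy/dx factor whenever we differentiate through y.

Set F(x, y) = (left side) − (right side), so the curve is F = 0. Differentiating each term of F:
  d/dx[x^3] = 3x^2
  d/dx[8x] = 8
  d/dx[-5y^2] = -10y·y'
  d/dx[-12] = 0

Collecting, the y'-free part is the partial derivative in x and the y' coefficient is the partial derivative in y:
  ∂F/∂x = 3x^2 + 8
  ∂F/∂y = -10y

so d/dx[F(x, y(x))] = ∂F/∂x + (∂F/∂y)·y' = 0. Rearranging,
  dy/dx = -(∂F/∂x)/(∂F/∂y) = -(3x^2 + 8)/(-10y) = (3x^2 + 8)/(10y)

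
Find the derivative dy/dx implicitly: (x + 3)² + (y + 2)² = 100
Apply d/dx to both sides, remembering that y depends on x. Each occurrence of y therefore brings in a y' = dy/dx via the chain rule.

With F(x, y) equal to the left-hand side minus the right, differentiate F term by term:
  d/dx[(x + 3)^2] = 2x + 6
  d/dx[(y + 2)^2] = 2·y'(y + 2)
  d/dx[-100] = 0
Adding these up, d/dx[F] = 0 becomes
  (2x + 6) + (2y + 4)·y' = 0,
so isolating y',
  dy/dx = -(2x + 6)/(2y + 4) = (-x - 3)/(y + 2)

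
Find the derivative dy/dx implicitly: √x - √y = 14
Take d/dx of both sides. Since y is implicitly a function of x, the chain rule attaches a y' = dy/dx factor whenever we differentiate through y.

Set F(x, y) = (left side) − (right side), so the curve is F = 0. Differentiating each term of F:
  d/dx[√(x)] = 1/(2√(x))
  d/dx[-√(y)] = -y'/(2√(y))
  d/dx[-14] = 0

Collecting, the y'-free part is the partial derivative in x and the y' coefficient is the partial derivative in y:
  ∂F/∂x = 1/(2√(x))
  ∂F/∂y = -1/(2√(y))

so d/dx[F(x, y(x))] = ∂F/∂x + (∂F/∂y)·y' = 0. Rearranging,
  dy/dx = -(∂F/∂x)/(∂F/∂y) = -(1/(2√(x)))/(-1/(2√(y))) = √(y)/√(x)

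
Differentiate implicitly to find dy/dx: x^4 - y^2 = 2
Take d/dx of both sides. Since y is implicitly a function of x, the chain rule attaches a y' = dy/dx factor whenever we differentiate through y.

Set F(x, y) = (left side) − (right side), so the curve is F = 0. Differentiating each term of F:
  d/dx[x^4] = 4x^3
  d/dx[-y^2] = -2y·y'
  d/dx[-2] = 0

Collecting, the y'-free part is the partial derivative in x and the y' coefficient is the partial derivative in y:
  ∂F/∂x = 4x^3
  ∂F/∂y = -2y

so d/dx[F(x, y(x))] = ∂F/∂x + (∂F/∂y)·y' = 0. Rearranging,
  dy/dx = -(∂F/∂x)/(∂F/∂y) = -(4x^3)/(-2y) = 2x^3/y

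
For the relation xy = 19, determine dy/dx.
Take d/dx of both sides. Since y is implicitly a function of x, the chain rule attaches a y' = dy/dx factor whenever we differentiate through y.

Set F(x, y) = (left side) − (right side), so the curve is F = 0. Differentiating each term of F:
  d/dx[xy] = x·y' + y
  d/dx[-19] = 0

Collecting, the y'-free part is the partial derivative in x and the y' coefficient is the partial derivative in y:
  ∂F/∂x = y
  ∂F/∂y = x

so d/dx[F(x, y(x))] = ∂F/∂x + (∂F/∂y)·y' = 0. Rearranging,
  dy/dx = -(∂F/∂x)/(∂F/∂y) = -(y)/(x) = -y/x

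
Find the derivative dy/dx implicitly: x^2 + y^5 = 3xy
Differentiate the relation implicitly: treat y = y(x) and apply the chain rule, so every y-derivative picks up a y' = dy/dx factor.

With everything moved to the left-hand side, differentiate term by term:
  d/dx[x^2] = 2x
  d/dx[-3xy] = -3x·y' - 3y
  d/dx[y^5] = 5y^4·y'

Separating the contributions that come from x directly and those that come through y:
  without y':      2x - 3y
  multiplying y':  -3x + 5y^4

so (2x - 3y) + (-3x + 5y^4)·y' = 0, and therefore
  dy/dx = -(2x - 3y)/(-3x + 5y^4) = (2x - 3y)/(3x - 5y^4)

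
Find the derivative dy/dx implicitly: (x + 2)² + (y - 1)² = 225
Differentiate the relation implicitly: treat y = y(x) and apply the chain rule, so every y-derivative picks up a y' = dy/dx factor.

With everything moved to the left-hand side, differentiate term by term:
  d/dx[(x + 2)^2] = 2x + 4
  d/dx[(y - 1)^2] = 2·y'(y - 1)
  d/dx[-225] = 0

Separating the contributions that come from x directly and those that come through y:
  without y':      2x + 4
  multiplying y':  2y - 2

so (2x + 4) + (2y - 2)·y' = 0, and therefore
  dy/dx = -(2x + 4)/(2y - 2) = (-x - 2)/(y - 1)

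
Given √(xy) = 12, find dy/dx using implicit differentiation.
Apply d/dx to both sides, remembering that y depends on x. Each occurrence of y therefore brings in a y' = dy/dx via the chain rule.

With F(x, y) equal to the left-hand side minus the right, differentiate F term by term:
  d/dx[√(xy)] = √(xy)(x·y'/2 + y/2)/(xy)
  d/dx[-12] = 0
Adding these up, d/dx[F] = 0 becomes
  (√(xy)/(2x)) + (√(xy)/(2y))·y' = 0,
so isolating y',
  dy/dx = -(√(xy)/(2x))/(√(xy)/(2y)) = -y/x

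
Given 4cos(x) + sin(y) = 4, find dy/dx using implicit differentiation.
Apply d/dx to both sides, remembering that y depends on x. Each occurrence of y therefore brings in a y' = dy/dx via the chain rule.

With F(x, y) equal to the left-hand side minus the right, differentiate F term by term:
  d/dx[sin(y)] = y'·cos(y)
  d/dx[4cos(x)] = -4sin(x)
  d/dx[-4] = 0
Adding these up, d/dx[F] = 0 becomes
  (-4sin(x)) + (cos(y))·y' = 0,
so isolating y',
  dy/dx = -(-4sin(x))/(cos(y)) = 4sin(x)/cos(y)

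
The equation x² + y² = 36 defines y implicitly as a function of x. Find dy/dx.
Take d/dx of both sides. Since y is implicitly a function of x, the chain rule attaches a y' = dy/dx factor whenever we differentiate through y.

Set F(x, y) = (left side) − (right side), so the curve is F = 0. Differentiating each term of F:
  d/dx[x^2] = 2x
  d/dx[y^2] = 2y·y'
  d/dx[-36] = 0

Collecting, the y'-free part is the partial derivative in x and the y' coefficient is the partial derivative in y:
  ∂F/∂x = 2x
  ∂F/∂y = 2y

so d/dx[F(x, y(x))] = ∂F/∂x + (∂F/∂y)·y' = 0. Rearranging,
  dy/dx = -(∂F/∂x)/(∂F/∂y) = -(2x)/(2y) = -x/y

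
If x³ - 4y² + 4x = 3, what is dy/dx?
Apply d/dx to both sides, remembering that y depends on x. Each occurrence of y therefore brings in a y' = dy/dx via the chain rule.

With F(x, y) equal to the left-hand side minus the right, differentiate F term by term:
  d/dx[x^3] = 3x^2
  d/dx[4x] = 4
  d/dx[-4y^2] = -8y·y'
  d/dx[-3] = 0
Adding these up, d/dx[F] = 0 becomes
  (3x^2 + 4) + (-8y)·y' = 0,
so isolating y',
  dy/dx = -(3x^2 + 4)/(-8y) = (3x^2 + 4)/(8y)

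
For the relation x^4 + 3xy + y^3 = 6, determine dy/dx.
Take d/dx of both sides. Since y is implicitly a function of x, the chain rule attaches a y' = dy/dx factor whenever we differentiate through y.

Set F(x, y) = (left side) − (right side), so the curve is F = 0. Differentiating each term of F:
  d/dx[x^4] = 4x^3
  d/dx[3xy] = 3x·y' + 3y
  d/dx[y^3] = 3y^2·y'
  d/dx[-6] = 0

Collecting, the y'-free part is the partial derivative in x and the y' coefficient is the partial derivative in y:
  ∂F/∂x = 4x^3 + 3y
  ∂F/∂y = 3x + 3y^2

so d/dx[F(x, y(x))] = ∂F/∂x + (∂F/∂y)·y' = 0. Rearranging,
  dy/dx = -(∂F/∂x)/(∂F/∂y) = -(4x^3 + 3y)/(3x + 3y^2) = (-4x^3/3 - y)/(x + y^2)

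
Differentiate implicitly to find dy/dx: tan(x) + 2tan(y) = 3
Apply d/dx to both sides, remembering that y depends on x. Each occurrence of y therefore brings in a y' = dy/dx via the chain rule.

With F(x, y) equal to the left-hand side minus the right, differentiate F term by term:
  d/dx[tan(x)] = tan(x)^2 + 1
  d/dx[2tan(y)] = 2·y'(tan(y)^2 + 1)
  d/dx[-3] = 0
Adding these up, d/dx[F] = 0 becomes
  (tan(x)^2 + 1) + (2tan(y)^2 + 2)·y' = 0,
so isolating y',
  dy/dx = -(tan(x)^2 + 1)/(2tan(y)^2 + 2) = -cos(y)^2/(2cos(x)^2)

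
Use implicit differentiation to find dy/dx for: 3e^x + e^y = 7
Differentiate the relation implicitly: treat y = y(x) and apply the chain rule, so every y-derivative picks up a y' = dy/dx factor.

With everything moved to the left-hand side, differentiate term by term:
  d/dx[3e^(x)] = 3e^(x)
  d/dx[e^(y)] = y'·e^(y)
  d/dx[-7] = 0

Separating the contributions that come from x directly and those that come through y:
  without y':      3e^(x)
  multiplying y':  e^(y)

so (3e^(x)) + (e^(y))·y' = 0, and therefore
  dy/dx = -(3e^(x))/(e^(y)) = -3e^(x - y)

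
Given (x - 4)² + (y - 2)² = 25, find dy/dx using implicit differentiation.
Take d/dx of both sides. Since y is implicitly a function of x, the chain rule attaches a y' = dy/dx factor whenever we differentiate through y.

Set F(x, y) = (left side) − (right side), so the curve is F = 0. Differentiating each term of F:
  d/dx[(x - 4)^2] = 2x - 8
  d/dx[(y - 2)^2] = 2·y'(y - 2)
  d/dx[-25] = 0

Collecting, the y'-free part is the partial derivative in x and the y' coefficient is the partial derivative in y:
  ∂F/∂x = 2x - 8
  ∂F/∂y = 2y - 4

so d/dx[F(x, y(x))] = ∂F/∂x + (∂F/∂y)·y' = 0. Rearranging,
  dy/dx = -(∂F/∂x)/(∂F/∂y) = -(2x - 8)/(2y - 4) = (4 - x)/(y - 2)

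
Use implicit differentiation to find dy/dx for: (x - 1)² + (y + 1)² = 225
Differentiate both sides with respect to x, treating y as y(x). By the chain rule, any term containing y contributes a factor of y' = dy/dx when we differentiate it.

Move every term to one side and write the relation as F(x, y) = 0. Term by term,
  d/dx[(x - 1)^2] = 2x - 2
  d/dx[(y + 1)^2] = 2·y'(y + 1)
  d/dx[-225] = 0

The pieces without y' make up ∂F/∂x and the coefficient of y' is ∂F/∂y:
  ∂F/∂x = 2x - 2,
  ∂F/∂y = 2y + 2.

Since d/dx[F] = ∂F/∂x + (∂F/∂y)·y' = 0, solve for y':
  (∂F/∂y)·y' = -∂F/∂x
  dy/dx = -(∂F/∂x)/(∂F/∂y) = -(2x - 2)/(2y + 2) = (1 - x)/(y + 1)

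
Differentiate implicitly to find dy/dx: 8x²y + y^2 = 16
Differentiate both sides with respect to x, treating y as y(x). By the chain rule, any term containing y contributes a factor of y' = dy/dx when we differentiate it.

Move every term to one side and write the relation as F(x, y) = 0. Term by term,
  d/dx[8x^2y] = 8x^2·y' + 16xy
  d/dx[y^2] = 2y·y'
  d/dx[-16] = 0

The pieces without y' make up ∂F/∂x and the coefficient of y' is ∂F/∂y:
  ∂F/∂x = 16xy,
  ∂F/∂y = 8x^2 + 2y.

Since d/dx[F] = ∂F/∂x + (∂F/∂y)·y' = 0, solve for y':
  (∂F/∂y)·y' = -∂F/∂x
  dy/dx = -(∂F/∂x)/(∂F/∂y) = -(16xy)/(8x^2 + 2y) = -8xy/(4x^2 + y)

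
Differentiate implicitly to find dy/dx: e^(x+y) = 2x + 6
Apply d/dx to both sides, remembering that y depends on x. Each occurrence of y therefore brings in a y' = dy/dx via the chain rule.

With F(x, y) equal to the left-hand side minus the right, differentiate F term by term:
  d/dx[-2x] = -2
  d/dx[e^(x + y)] = (y' + 1)·e^(x + y)
  d/dx[-6] = 0
Adding these up, d/dx[F] = 0 becomes
  (e^(x + y) - 2) + (e^(x + y))·y' = 0,
so isolating y',
  dy/dx = -(e^(x + y) - 2)/(e^(x + y)) = 2e^(-x - y) - 1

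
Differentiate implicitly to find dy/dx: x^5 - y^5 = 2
Differentiate both sides with respect to x, treating y as y(x). By the chain rule, any term containing y contributes a factor of y' = dy/dx when we differentiate it.

Move every term to one side and write the relation as F(x, y) = 0. Term by term,
  d/dx[x^5] = 5x^4
  d/dx[-y^5] = -5y^4·y'
  d/dx[-2] = 0

The pieces without y' make up ∂F/∂x and the coefficient of y' is ∂F/∂y:
  ∂F/∂x = 5x^4,
  ∂F/∂y = -5y^4.

Since d/dx[F] = ∂F/∂x + (∂F/∂y)·y' = 0, solve for y':
  (∂F/∂y)·y' = -∂F/∂x
  dy/dx = -(∂F/∂x)/(∂F/∂y) = -(5x^4)/(-5y^4) = x^4/y^4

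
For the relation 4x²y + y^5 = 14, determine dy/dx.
Differentiate the relation implicitly: treat y = y(x) and apply the chain rule, so every y-derivative picks up a y' = dy/dx factor.

With everything moved to the left-hand side, differentiate term by term:
  d/dx[4x^2y] = 4x^2·y' + 8xy
  d/dx[y^5] = 5y^4·y'
  d/dx[-14] = 0

Separating the contributions that come from x directly and those that come through y:
  without y':      8xy
  multiplying y':  4x^2 + 5y^4

so (8xy) + (4x^2 + 5y^4)·y' = 0, and therefore
  dy/dx = -(8xy)/(4x^2 + 5y^4) = -8xy/(4x^2 + 5y^4)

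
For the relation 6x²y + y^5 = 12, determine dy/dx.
Take d/dx of both sides. Since y is implicitly a function of x, the chain rule attaches a y' = dy/dx factor whenever we differentiate through y.

Set F(x, y) = (left side) − (right side), so the curve is F = 0. Differentiating each term of F:
  d/dx[6x^2y] = 6x^2·y' + 12xy
  d/dx[y^5] = 5y^4·y'
  d/dx[-12] = 0

Collecting, the y'-free part is the partial derivative in x and the y' coefficient is the partial derivative in y:
  ∂F/∂x = 12xy
  ∂F/∂y = 6x^2 + 5y^4

so d/dx[F(x, y(x))] = ∂F/∂x + (∂F/∂y)·y' = 0. Rearranging,
  dy/dx = -(∂F/∂x)/(∂F/∂y) = -(12xy)/(6x^2 + 5y^4) = -12xy/(6x^2 + 5y^4)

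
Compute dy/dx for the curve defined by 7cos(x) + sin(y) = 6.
Differentiate the relation implicitly: treat y = y(x) and apply the chain rule, so every y-derivative picks up a y' = dy/dx factor.

With everything moved to the left-hand side, differentiate term by term:
  d/dx[sin(y)] = y'·cos(y)
  d/dx[7cos(x)] = -7sin(x)
  d/dx[-6] = 0

Separating the contributions that come from x directly and those that come through y:
  without y':      -7sin(x)
  multiplying y':  cos(y)

so (-7sin(x)) + (cos(y))·y' = 0, and therefore
  dy/dx = -(-7sin(x))/(cos(y)) = 7sin(x)/cos(y)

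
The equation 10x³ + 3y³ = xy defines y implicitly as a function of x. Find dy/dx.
Take d/dx of both sides. Since y is implicitly a function of x, the chain rule attaches a y' = dy/dx factor whenever we differentiate through y.

Set F(x, y) = (left side) − (right side), so the curve is F = 0. Differentiating each term of F:
  d/dx[10x^3] = 30x^2
  d/dx[-xy] = -x·y' - y
  d/dx[3y^3] = 9y^2·y'

Collecting, the y'-free part is the partial derivative in x and the y' coefficient is the partial derivative in y:
  ∂F/∂x = 30x^2 - y
  ∂F/∂y = -x + 9y^2

so d/dx[F(x, y(x))] = ∂F/∂x + (∂F/∂y)·y' = 0. Rearranging,
  dy/dx = -(∂F/∂x)/(∂F/∂y) = -(30x^2 - y)/(-x + 9y^2) = (30x^2 - y)/(x - 9y^2)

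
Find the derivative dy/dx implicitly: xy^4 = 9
Differentiate both sides with respect to x, treating y as y(x). By the chain rule, any term containing y contributes a factor of y' = dy/dx when we differentiate it.

Move every term to one side and write the relation as F(x, y) = 0. Term by term,
  d/dx[xy^4] = 4xy^3·y' + y^4
  d/dx[-9] = 0

The pieces without y' make up ∂F/∂x and the coefficient of y' is ∂F/∂y:
  ∂F/∂x = y^4,
  ∂F/∂y = 4xy^3.

Since d/dx[F] = ∂F/∂x + (∂F/∂y)·y' = 0, solve for y':
  (∂F/∂y)·y' = -∂F/∂x
  dy/dx = -(∂F/∂x)/(∂F/∂y) = -(y^4)/(4xy^3) = -y/(4x)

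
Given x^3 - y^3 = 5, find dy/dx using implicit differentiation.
Take d/dx of both sides. Since y is implicitly a function of x, the chain rule attaches a y' = dy/dx factor whenever we differentiate through y.

Set F(x, y) = (left side) − (right side), so the curve is F = 0. Differentiating each term of F:
  d/dx[x^3] = 3x^2
  d/dx[-y^3] = -3y^2·y'
  d/dx[-5] = 0

Collecting, the y'-free part is the partial derivative in x and the y' coefficient is the partial derivative in y:
  ∂F/∂x = 3x^2
  ∂F/∂y = -3y^2

so d/dx[F(x, y(x))] = ∂F/∂x + (∂F/∂y)·y' = 0. Rearranging,
  dy/dx = -(∂F/∂x)/(∂F/∂y) = -(3x^2)/(-3y^2) = x^2/y^2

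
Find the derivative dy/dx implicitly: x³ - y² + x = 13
Differentiate both sides with respect to x, treating y as y(x). By the chain rule, any term containing y contributes a factor of y' = dy/dx when we differentiate it.

Move every term to one side and write the relation as F(x, y) = 0. Term by term,
  d/dx[x^3] = 3x^2
  d/dx[x] = 1
  d/dx[-y^2] = -2y·y'
  d/dx[-13] = 0

The pieces without y' make up ∂F/∂x and the coefficient of y' is ∂F/∂y:
  ∂F/∂x = 3x^2 + 1,
  ∂F/∂y = -2y.

Since d/dx[F] = ∂F/∂x + (∂F/∂y)·y' = 0, solve for y':
  (∂F/∂y)·y' = -∂F/∂x
  dy/dx = -(∂F/∂x)/(∂F/∂y) = -(3x^2 + 1)/(-2y) = (3x^2 + 1)/(2y)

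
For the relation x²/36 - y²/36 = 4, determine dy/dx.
Differentiate the relation implicitly: treat y = y(x) and apply the chain rule, so every y-derivative picks up a y' = dy/dx factor.

With everything moved to the left-hand side, differentiate term by term:
  d/dx[x^2/36] = x/18
  d/dx[-y^2/36] = -y·y'/18
  d/dx[-4] = 0

Separating the contributions that come from x directly and those that come through y:
  without y':      x/18
  multiplying y':  -y/18

so (x/18) + (-y/18)·y' = 0, and therefore
  dy/dx = -(x/18)/(-y/18) = x/y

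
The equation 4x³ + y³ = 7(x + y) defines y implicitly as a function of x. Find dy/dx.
Apply d/dx to both sides, remembering that y depends on x. Each occurrence of y therefore brings in a y' = dy/dx via the chain rule.

With F(x, y) equal to the left-hand side minus the right, differentiate F term by term:
  d/dx[4x^3] = 12x^2
  d/dx[-7x] = -7
  d/dx[y^3] = 3y^2·y'
  d/dx[-7y] = -7·y'
Adding these up, d/dx[F] = 0 becomes
  (12x^2 - 7) + (3y^2 - 7)·y' = 0,
so isolating y',
  dy/dx = -(12x^2 - 7)/(3y^2 - 7) = (7 - 12x^2)/(3y^2 - 7)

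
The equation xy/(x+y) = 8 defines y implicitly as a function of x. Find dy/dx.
Apply d/dx to both sides, remembering that y depends on x. Each occurrence of y therefore brings in a y' = dy/dx via the chain rule.

With F(x, y) equal to the left-hand side minus the right, differentiate F term by term:
  d/dx[xy/(x + y)] = xy(-y' - 1)/(x + y)^2 + x·y'/(x + y) + y/(x + y)
  d/dx[-8] = 0
Adding these up, d/dx[F] = 0 becomes
  (-xy/(x + y)^2 + y/(x + y)) + (-xy/(x + y)^2 + x/(x + y))·y' = 0,
so isolating y',
  dy/dx = -(-xy/(x + y)^2 + y/(x + y))/(-xy/(x + y)^2 + x/(x + y))
        = -(y^2/(x + y)^2)/(x^2/(x + y)^2) = -y^2/x^2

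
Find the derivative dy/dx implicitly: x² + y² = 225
Differentiate both sides with respect to x, treating y as y(x). By the chain rule, any term containing y contributes a factor of y' = dy/dx when we differentiate it.

Move every term to one side and write the relation as F(x, y) = 0. Term by term,
  d/dx[x^2] = 2x
  d/dx[y^2] = 2y·y'
  d/dx[-225] = 0

The pieces without y' make up ∂F/∂x and the coefficient of y' is ∂F/∂y:
  ∂F/∂x = 2x,
  ∂F/∂y = 2y.

Since d/dx[F] = ∂F/∂x + (∂F/∂y)·y' = 0, solve for y':
  (∂F/∂y)·y' = -∂F/∂x
  dy/dx = -(∂F/∂x)/(∂F/∂y) = -(2x)/(2y) = -x/y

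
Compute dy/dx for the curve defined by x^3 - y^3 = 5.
Take d/dx of both sides. Since y is implicitly a function of x, the chain rule attaches a y' = dy/dx factor whenever we differentiate through y.

Set F(x, y) = (left side) − (right side), so the curve is F = 0. Differentiating each term of F:
  d/dx[x^3] = 3x^2
  d/dx[-y^3] = -3y^2·y'
  d/dx[-5] = 0

Collecting, the y'-free part is the partial derivative in x and the y' coefficient is the partial derivative in y:
  ∂F/∂x = 3x^2
  ∂F/∂y = -3y^2

so d/dx[F(x, y(x))] = ∂F/∂x + (∂F/∂y)·y' = 0. Rearranging,
  dy/dx = -(∂F/∂x)/(∂F/∂y) = -(3x^2)/(-3y^2) = x^2/y^2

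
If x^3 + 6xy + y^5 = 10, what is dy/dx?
Differentiate the relation implicitly: treat y = y(x) and apply the chain rule, so every y-derivative picks up a y' = dy/dx factor.

With everything moved to the left-hand side, differentiate term by term:
  d/dx[x^3] = 3x^2
  d/dx[6xy] = 6x·y' + 6y
  d/dx[y^5] = 5y^4·y'
  d/dx[-10] = 0

Separating the contributions that come from x directly and those that come through y:
  without y':      3x^2 + 6y
  multiplying y':  6x + 5y^4

so (3x^2 + 6y) + (6x + 5y^4)·y' = 0, and therefore
  dy/dx = -(3x^2 + 6y)/(6x + 5y^4) = 3(-x^2 - 2y)/(6x + 5y^4)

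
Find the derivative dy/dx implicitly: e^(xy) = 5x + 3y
Apply d/dx to both sides, remembering that y depends on x. Each occurrence of y therefore brings in a y' = dy/dx via the chain rule.

With F(x, y) equal to the left-hand side minus the right, differentiate F term by term:
  d/dx[-5x] = -5
  d/dx[-3y] = -3·y'
  d/dx[e^(xy)] = (x·y' + y)·e^(xy)
Adding these up, d/dx[F] = 0 becomes
  (y·e^(xy) - 5) + (x·e^(xy) - 3)·y' = 0,
so isolating y',
  dy/dx = -(y·e^(xy) - 5)/(x·e^(xy) - 3) = (-y·e^(xy) + 5)/(x·e^(xy) - 3)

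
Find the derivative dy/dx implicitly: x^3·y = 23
Differentiate both sides with respect to x, treating y as y(x). By the chain rule, any term containing y contributes a factor of y' = dy/dx when we differentiate it.

Move every term to one side and write the relation as F(x, y) = 0. Term by term,
  d/dx[x^3y] = x^3·y' + 3x^2y
  d/dx[-23] = 0

The pieces without y' make up ∂F/∂x and the coefficient of y' is ∂F/∂y:
  ∂F/∂x = 3x^2y,
  ∂F/∂y = x^3.

Since d/dx[F] = ∂F/∂x + (∂F/∂y)·y' = 0, solve for y':
  (∂F/∂y)·y' = -∂F/∂x
  dy/dx = -(∂F/∂x)/(∂F/∂y) = -(3x^2y)/(x^3) = -3y/x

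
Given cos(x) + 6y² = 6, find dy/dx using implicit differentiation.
Differentiate both sides with respect to x, treating y as y(x). By the chain rule, any term containing y contributes a factor of y' = dy/dx when we differentiate it.

Move every term to one side and write the relation as F(x, y) = 0. Term by term,
  d/dx[6y^2] = 12y·y'
  d/dx[cos(x)] = -sin(x)
  d/dx[-6] = 0

The pieces without y' make up ∂F/∂x and the coefficient of y' is ∂F/∂y:
  ∂F/∂x = -sin(x),
  ∂F/∂y = 12y.

Since d/dx[F] = ∂F/∂x + (∂F/∂y)·y' = 0, solve for y':
  (∂F/∂y)·y' = -∂F/∂x
  dy/dx = -(∂F/∂x)/(∂F/∂y) = -(-sin(x))/(12y) = sin(x)/(12y)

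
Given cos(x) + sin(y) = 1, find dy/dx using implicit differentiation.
Apply d/dx to both sides, remembering that y depends on x. Each occurrence of y therefore brings in a y' = dy/dx via the chain rule.

With F(x, y) equal to the left-hand side minus the right, differentiate F term by term:
  d/dx[sin(y)] = y'·cos(y)
  d/dx[cos(x)] = -sin(x)
  d/dx[-1] = 0
Adding these up, d/dx[F] = 0 becomes
  (-sin(x)) + (cos(y))·y' = 0,
so isolating y',
  dy/dx = -(-sin(x))/(cos(y)) = sin(x)/cos(y)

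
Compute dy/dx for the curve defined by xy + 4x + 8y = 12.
Differentiate both sides with respect to x, treating y as y(x). By the chain rule, any term containing y contributes a factor of y' = dy/dx when we differentiate it.

Move every term to one side and write the relation as F(x, y) = 0. Term by term,
  d/dx[xy] = x·y' + y
  d/dx[4x] = 4
  d/dx[8y] = 8·y'
  d/dx[-12] = 0

The pieces without y' make up ∂F/∂x and the coefficient of y' is ∂F/∂y:
  ∂F/∂x = y + 4,
  ∂F/∂y = x + 8.

Since d/dx[F] = ∂F/∂x + (∂F/∂y)·y' = 0, solve for y':
  (∂F/∂y)·y' = -∂F/∂x
  dy/dx = -(∂F/∂x)/(∂F/∂y) = -(y + 4)/(x + 8) = (-y - 4)/(x + 8)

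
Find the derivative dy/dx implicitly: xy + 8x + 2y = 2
Take d/dx of both sides. Since y is implicitly a function of x, the chain rule attaches a y' = dy/dx factor whenever we differentiate through y.

Set F(x, y) = (left side) − (right side), so the curve is F = 0. Differentiating each term of F:
  d/dx[xy] = x·y' + y
  d/dx[8x] = 8
  d/dx[2y] = 2·y'
  d/dx[-2] = 0

Collecting, the y'-free part is the partial derivative in x and the y' coefficient is the partial derivative in y:
  ∂F/∂x = y + 8
  ∂F/∂y = x + 2

so d/dx[F(x, y(x))] = ∂F/∂x + (∂F/∂y)·y' = 0. Rearranging,
  dy/dx = -(∂F/∂x)/(∂F/∂y) = -(y + 8)/(x + 2) = (-y - 8)/(x + 2)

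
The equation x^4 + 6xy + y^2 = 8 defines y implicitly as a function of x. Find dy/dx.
Take d/dx of both sides. Since y is implicitly a function of x, the chain rule attaches a y' = dy/dx factor whenever we differentiate through y.

Set F(x, y) = (left side) − (right side), so the curve is F = 0. Differentiating each term of F:
  d/dx[x^4] = 4x^3
  d/dx[6xy] = 6x·y' + 6y
  d/dx[y^2] = 2y·y'
  d/dx[-8] = 0

Collecting, the y'-free part is the partial derivative in x and the y' coefficient is the partial derivative in y:
  ∂F/∂x = 4x^3 + 6y
  ∂F/∂y = 6x + 2y

so d/dx[F(x, y(x))] = ∂F/∂x + (∂F/∂y)·y' = 0. Rearranging,
  dy/dx = -(∂F/∂x)/(∂F/∂y) = -(4x^3 + 6y)/(6x + 2y) = (-2x^3 - 3y)/(3x + y)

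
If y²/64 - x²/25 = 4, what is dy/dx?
Differentiate both sides with respect to x, treating y as y(x). By the chain rule, any term containing y contributes a factor of y' = dy/dx when we differentiate it.

Move every term to one side and write the relation as F(x, y) = 0. Term by term,
  d/dx[-x^2/25] = -2x/25
  d/dx[y^2/64] = y·y'/32
  d/dx[-4] = 0

The pieces without y' make up ∂F/∂x and the coefficient of y' is ∂F/∂y:
  ∂F/∂x = -2x/25,
  ∂F/∂y = y/32.

Since d/dx[F] = ∂F/∂x + (∂F/∂y)·y' = 0, solve for y':
  (∂F/∂y)·y' = -∂F/∂x
  dy/dx = -(∂F/∂x)/(∂F/∂y) = -(-2x/25)/(y/32) = 64x/(25y)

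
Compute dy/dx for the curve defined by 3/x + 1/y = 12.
Differentiate both sides with respect to x, treating y as y(x). By the chain rule, any term containing y contributes a factor of y' = dy/dx when we differentiate it.

Move every term to one side and write the relation as F(x, y) = 0. Term by term,
  d/dx[1/y] = -y'/y^2
  d/dx[3/x] = -3/x^2
  d/dx[-12] = 0

The pieces without y' make up ∂F/∂x and the coefficient of y' is ∂F/∂y:
  ∂F/∂x = -3/x^2,
  ∂F/∂y = -1/y^2.

Since d/dx[F] = ∂F/∂x + (∂F/∂y)·y' = 0, solve for y':
  (∂F/∂y)·y' = -∂F/∂x
  dy/dx = -(∂F/∂x)/(∂F/∂y) = -(-3/x^2)/(-1/y^2) = -3y^2/x^2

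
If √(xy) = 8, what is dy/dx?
Differentiate the relation implicitly: treat y = y(x) and apply the chain rule, so every y-derivative picks up a y' = dy/dx factor.

With everything moved to the left-hand side, differentiate term by term:
  d/dx[√(xy)] = √(xy)(x·y'/2 + y/2)/(xy)
  d/dx[-8] = 0

Separating the contributions that come from x directly and those that come through y:
  without y':      √(xy)/(2x)
  multiplying y':  √(xy)/(2y)

so (√(xy)/(2x)) + (√(xy)/(2y))·y' = 0, and therefore
  dy/dx = -(√(xy)/(2x))/(√(xy)/(2y)) = -y/x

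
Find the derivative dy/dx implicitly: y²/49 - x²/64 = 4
Apply d/dx to both sides, remembering that y depends on x. Each occurrence of y therefore brings in a y' = dy/dx via the chain rule.

With F(x, y) equal to the left-hand side minus the right, differentiate F term by term:
  d/dx[-x^2/64] = -x/32
  d/dx[y^2/49] = 2y·y'/49
  d/dx[-4] = 0
Adding these up, d/dx[F] = 0 becomes
  (-x/32) + (2y/49)·y' = 0,
so isolating y',
  dy/dx = -(-x/32)/(2y/49) = 49x/(64y)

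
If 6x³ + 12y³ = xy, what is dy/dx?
Differentiate the relation implicitly: treat y = y(x) and apply the chain rule, so every y-derivative picks up a y' = dy/dx factor.

With everything moved to the left-hand side, differentiate term by term:
  d/dx[6x^3] = 18x^2
  d/dx[-xy] = -x·y' - y
  d/dx[12y^3] = 36y^2·y'

Separating the contributions that come from x directly and those that come through y:
  without y':      18x^2 - y
  multiplying y':  -x + 36y^2

so (18x^2 - y) + (-x + 36y^2)·y' = 0, and therefore
  dy/dx = -(18x^2 - y)/(-x + 36y^2) = (18x^2 - y)/(x - 36y^2)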